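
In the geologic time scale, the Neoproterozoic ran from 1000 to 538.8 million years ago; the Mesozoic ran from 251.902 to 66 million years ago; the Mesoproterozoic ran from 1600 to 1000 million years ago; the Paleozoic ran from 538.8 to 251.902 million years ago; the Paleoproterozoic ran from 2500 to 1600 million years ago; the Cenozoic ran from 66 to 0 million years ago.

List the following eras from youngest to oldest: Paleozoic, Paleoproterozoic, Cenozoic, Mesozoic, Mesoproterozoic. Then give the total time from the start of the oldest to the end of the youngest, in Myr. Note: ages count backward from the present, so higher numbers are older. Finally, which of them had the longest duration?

Start ages (Ma): Paleoproterozoic 2500, Mesoproterozoic 1600, Paleozoic 538.8, Mesozoic 251.902, Cenozoic 66.
Ordered youngest to oldest: Cenozoic, Mesozoic, Paleozoic, Mesoproterozoic, Paleoproterozoic.
Span = 2500 − 0 = 2500 Myr.
Durations: Mesoproterozoic 600, Paleoproterozoic 900, Paleozoic 286.898, Cenozoic 66, Mesozoic 185.902 → longest is Paleoproterozoic (900 Myr).

Cenozoic, Mesozoic, Paleozoic, Mesoproterozoic, Paleoproterozoic; total span 2500 Myr; longest is Paleoproterozoic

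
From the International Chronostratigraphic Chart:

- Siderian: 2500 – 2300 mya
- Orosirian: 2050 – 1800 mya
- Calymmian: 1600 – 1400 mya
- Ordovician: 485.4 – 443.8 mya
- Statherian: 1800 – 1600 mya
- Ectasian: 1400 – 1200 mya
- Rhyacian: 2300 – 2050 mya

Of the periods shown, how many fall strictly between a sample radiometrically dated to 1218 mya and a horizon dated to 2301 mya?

4

2301 Ma sits inside the Siderian (2500–2300) and 1218 Ma inside the Ectasian (1400–1200); neither of those is wholly between the two dates.
The listed periods lying completely between them are Rhyacian, Orosirian, Statherian, Calymmian — 4 in all.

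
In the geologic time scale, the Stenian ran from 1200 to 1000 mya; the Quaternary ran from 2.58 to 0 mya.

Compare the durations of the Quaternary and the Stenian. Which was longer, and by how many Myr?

Quaternary: 2.58 − 0 = 2.58 Myr.
Stenian: 1200 − 1000 = 200 Myr.
Difference: 200 − 2.58 = 197.42 Myr, so the Stenian was longer.

Stenian, by 197.42 million years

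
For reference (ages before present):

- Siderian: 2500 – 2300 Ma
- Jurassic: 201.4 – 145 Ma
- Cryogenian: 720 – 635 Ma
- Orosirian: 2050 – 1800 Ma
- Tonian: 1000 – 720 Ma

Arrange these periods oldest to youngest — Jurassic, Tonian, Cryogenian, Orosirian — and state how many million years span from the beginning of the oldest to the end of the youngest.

Orosirian → Tonian → Cryogenian → Jurassic; total span 1905 Myr

Start ages (Ma): Orosirian 2050, Tonian 1000, Cryogenian 720, Jurassic 201.4.
Ordered oldest to youngest: Orosirian, Tonian, Cryogenian, Jurassic.
Span = 2050 − 145 = 1905 Myr.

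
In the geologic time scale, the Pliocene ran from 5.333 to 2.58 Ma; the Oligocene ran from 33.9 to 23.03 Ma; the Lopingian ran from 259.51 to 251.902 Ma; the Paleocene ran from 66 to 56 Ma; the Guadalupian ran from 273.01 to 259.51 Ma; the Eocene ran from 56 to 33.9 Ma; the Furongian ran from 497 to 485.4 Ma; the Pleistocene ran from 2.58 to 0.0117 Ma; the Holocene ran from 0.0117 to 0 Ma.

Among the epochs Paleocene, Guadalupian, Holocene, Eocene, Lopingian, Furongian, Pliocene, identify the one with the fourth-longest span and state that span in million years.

Paleocene, 10 million years

Start − end for each: Paleocene 66 − 56 = 10; Guadalupian 273.01 − 259.51 = 13.5; Holocene 0.0117 − 0 = 0.0117; Eocene 56 − 33.9 = 22.1; Lopingian 259.51 − 251.902 = 7.608; Furongian 497 − 485.4 = 11.6; Pliocene 5.333 − 2.58 = 2.753.
Ranking these from longest: Eocene > Guadalupian > Furongian > Paleocene > Lopingian > Pliocene > Holocene.
Position 4 in that ranking is Paleocene, which lasted 10 Myr.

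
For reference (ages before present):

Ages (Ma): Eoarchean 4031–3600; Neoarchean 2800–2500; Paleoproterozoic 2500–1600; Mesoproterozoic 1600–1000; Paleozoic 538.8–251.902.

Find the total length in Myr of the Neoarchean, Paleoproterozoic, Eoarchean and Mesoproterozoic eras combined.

Duration is start − end for each: (2800 − 2500) + (2500 − 1600) + (4031 − 3600) + (1600 − 1000).
That is 300 + 900 + 431 + 600, which totals 2231 million years.

2231 million years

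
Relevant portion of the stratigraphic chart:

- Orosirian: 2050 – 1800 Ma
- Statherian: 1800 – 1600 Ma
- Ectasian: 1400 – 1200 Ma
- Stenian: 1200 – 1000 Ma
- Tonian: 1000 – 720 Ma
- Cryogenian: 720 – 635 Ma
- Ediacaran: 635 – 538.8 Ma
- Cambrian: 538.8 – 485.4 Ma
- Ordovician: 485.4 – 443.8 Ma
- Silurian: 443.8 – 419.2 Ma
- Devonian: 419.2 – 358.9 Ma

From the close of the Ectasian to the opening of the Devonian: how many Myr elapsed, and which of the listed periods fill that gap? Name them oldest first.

The Ectasian closes at 1200 Ma and the Devonian opens at 419.2 Ma, so the interval is 1200 − 419.2 = 780.8 Myr.
A period fits inside if it starts at or after 1200 Ma and ends at or before 419.2 Ma; oldest first that gives Stenian, Tonian, Cryogenian, Ediacaran, Cambrian, Ordovician, Silurian.

780.8 million years; Stenian, Tonian, Cryogenian, Ediacaran, Cambrian, Ordovician, Silurian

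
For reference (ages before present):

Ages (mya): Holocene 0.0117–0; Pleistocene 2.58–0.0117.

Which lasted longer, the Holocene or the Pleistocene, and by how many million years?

Holocene: 0.0117 − 0 = 0.0117 Myr.
Pleistocene: 2.58 − 0.0117 = 2.5683 Myr.
Difference: 2.5683 − 0.0117 = 2.5566 Myr, so the Pleistocene was longer.

Pleistocene, by 2.5566 million years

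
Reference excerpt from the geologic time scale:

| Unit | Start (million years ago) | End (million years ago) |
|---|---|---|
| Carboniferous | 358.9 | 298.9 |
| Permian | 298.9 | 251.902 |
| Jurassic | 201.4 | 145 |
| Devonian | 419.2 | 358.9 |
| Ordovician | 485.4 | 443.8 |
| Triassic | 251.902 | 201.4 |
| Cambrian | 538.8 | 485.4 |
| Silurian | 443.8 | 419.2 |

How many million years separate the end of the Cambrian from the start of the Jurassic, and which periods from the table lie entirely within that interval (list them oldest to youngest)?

284 million years; Ordovician, Silurian, Devonian, Carboniferous, Permian, Triassic

End of Cambrian = 485.4 Ma; start of Jurassic = 201.4 Ma.
Gap = 485.4 − 201.4 = 284 Myr.
Periods wholly inside 485.4–201.4 Ma: Ordovician (485.4–443.8), Silurian (443.8–419.2), Devonian (419.2–358.9), Carboniferous (358.9–298.9), Permian (298.9–251.902), Triassic (251.902–201.4).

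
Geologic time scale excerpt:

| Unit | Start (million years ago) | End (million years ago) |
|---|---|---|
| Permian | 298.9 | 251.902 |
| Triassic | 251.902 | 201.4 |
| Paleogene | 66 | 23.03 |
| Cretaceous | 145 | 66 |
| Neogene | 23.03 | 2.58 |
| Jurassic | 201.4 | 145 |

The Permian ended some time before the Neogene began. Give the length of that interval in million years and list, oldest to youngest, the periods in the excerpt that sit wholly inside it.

228.872 million years; Triassic, Jurassic, Cretaceous, Paleogene

End of Permian = 251.902 Ma; start of Neogene = 23.03 Ma.
Gap = 251.902 − 23.03 = 228.872 Myr.
Periods wholly inside 251.902–23.03 Ma: Triassic (251.902–201.4), Jurassic (201.4–145), Cretaceous (145–66), Paleogene (66–23.03).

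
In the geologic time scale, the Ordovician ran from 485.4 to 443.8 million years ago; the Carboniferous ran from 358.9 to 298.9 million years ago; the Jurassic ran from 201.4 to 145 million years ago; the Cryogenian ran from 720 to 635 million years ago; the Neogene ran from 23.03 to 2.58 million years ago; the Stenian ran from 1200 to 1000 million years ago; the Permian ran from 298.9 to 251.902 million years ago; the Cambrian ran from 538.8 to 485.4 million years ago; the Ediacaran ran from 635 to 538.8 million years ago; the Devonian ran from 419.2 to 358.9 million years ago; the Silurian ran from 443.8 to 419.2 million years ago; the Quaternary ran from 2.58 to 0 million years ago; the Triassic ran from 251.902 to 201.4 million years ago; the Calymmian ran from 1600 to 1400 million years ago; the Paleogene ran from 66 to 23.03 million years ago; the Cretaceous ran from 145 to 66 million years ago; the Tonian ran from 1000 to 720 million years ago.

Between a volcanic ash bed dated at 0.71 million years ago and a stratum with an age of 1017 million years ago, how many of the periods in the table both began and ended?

1017 Ma sits inside the Stenian (1200–1000) and 0.71 Ma inside the Quaternary (2.58–0); neither of those is wholly between the two dates.
The listed periods lying completely between them are Tonian, Cryogenian, Ediacaran, Cambrian, Ordovician, Silurian, Devonian, Carboniferous, Permian, Triassic, Jurassic, Cretaceous, Paleogene, Neogene — 14 in all.

14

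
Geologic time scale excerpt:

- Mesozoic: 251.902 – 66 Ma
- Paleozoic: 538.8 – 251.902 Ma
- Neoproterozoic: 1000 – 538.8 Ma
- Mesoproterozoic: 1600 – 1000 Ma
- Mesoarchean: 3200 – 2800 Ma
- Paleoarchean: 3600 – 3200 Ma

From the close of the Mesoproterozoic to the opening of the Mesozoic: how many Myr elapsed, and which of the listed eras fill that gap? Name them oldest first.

748.098 million years; Neoproterozoic, Paleozoic

End of Mesoproterozoic = 1000 Ma; start of Mesozoic = 251.902 Ma.
Gap = 1000 − 251.902 = 748.098 Myr.
Eras wholly inside 1000–251.902 Ma: Neoproterozoic (1000–538.8), Paleozoic (538.8–251.902).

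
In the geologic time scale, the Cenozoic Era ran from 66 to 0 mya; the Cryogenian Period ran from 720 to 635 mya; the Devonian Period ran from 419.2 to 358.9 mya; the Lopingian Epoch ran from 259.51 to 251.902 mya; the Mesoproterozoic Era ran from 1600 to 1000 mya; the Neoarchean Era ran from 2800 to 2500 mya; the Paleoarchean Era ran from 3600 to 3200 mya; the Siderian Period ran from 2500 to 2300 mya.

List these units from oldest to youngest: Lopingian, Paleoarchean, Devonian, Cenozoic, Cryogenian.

Sorting by start age (descending Ma, since larger Ma = older): Paleoarchean start 3600, Cryogenian start 720, Devonian start 419.2, Lopingian start 259.51, Cenozoic start 66.

Paleoarchean → Cryogenian → Devonian → Lopingian → Cenozoic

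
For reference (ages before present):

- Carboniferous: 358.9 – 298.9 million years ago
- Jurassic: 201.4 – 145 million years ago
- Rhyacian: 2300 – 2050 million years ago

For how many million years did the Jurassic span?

56.4 million years

201.4 − 145 = 56.4 million years.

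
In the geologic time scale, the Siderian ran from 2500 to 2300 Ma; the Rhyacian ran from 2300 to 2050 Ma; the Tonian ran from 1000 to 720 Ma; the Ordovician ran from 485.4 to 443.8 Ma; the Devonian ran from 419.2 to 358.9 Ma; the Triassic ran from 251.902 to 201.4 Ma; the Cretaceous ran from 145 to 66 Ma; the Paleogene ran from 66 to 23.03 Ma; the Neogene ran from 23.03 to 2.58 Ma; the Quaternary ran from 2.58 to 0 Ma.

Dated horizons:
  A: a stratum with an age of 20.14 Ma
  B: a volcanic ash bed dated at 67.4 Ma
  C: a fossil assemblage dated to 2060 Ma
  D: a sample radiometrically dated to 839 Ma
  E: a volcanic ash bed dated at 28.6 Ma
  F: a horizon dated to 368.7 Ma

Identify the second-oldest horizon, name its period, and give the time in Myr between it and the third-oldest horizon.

Larger Ma means older, so oldest first: C 2060 > D 839 > F 368.7 > B 67.4 > E 28.6 > A 20.14.
Counting 2 along gives D (839 Ma); the excerpt puts that inside the Tonian, 1000–720 Ma.
Next in line is F (368.7 Ma), and 839 − 368.7 = 470.3 Myr.

D, in the Tonian; 470.3 million years to F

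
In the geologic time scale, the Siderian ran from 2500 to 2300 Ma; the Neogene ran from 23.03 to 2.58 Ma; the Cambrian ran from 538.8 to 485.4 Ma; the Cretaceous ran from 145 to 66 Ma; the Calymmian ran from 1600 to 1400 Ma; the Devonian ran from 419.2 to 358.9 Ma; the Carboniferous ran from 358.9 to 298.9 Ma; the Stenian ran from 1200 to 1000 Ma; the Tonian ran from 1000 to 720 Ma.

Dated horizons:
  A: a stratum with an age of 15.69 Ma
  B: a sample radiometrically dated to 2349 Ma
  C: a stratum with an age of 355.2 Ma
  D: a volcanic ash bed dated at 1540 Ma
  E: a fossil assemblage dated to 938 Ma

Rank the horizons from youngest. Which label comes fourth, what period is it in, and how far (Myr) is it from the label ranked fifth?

Sorted youngest-first by Ma: A (15.69), C (355.2), E (938), D (1540), B (2349).
The fourth youngest is D at 1540 Ma, which lies in 1600–1400 Ma: the Calymmian.
The fifth youngest is B at 2349 Ma; separation = |1540 − 2349| = 809 Myr.

D, in the Calymmian; 809 million years to B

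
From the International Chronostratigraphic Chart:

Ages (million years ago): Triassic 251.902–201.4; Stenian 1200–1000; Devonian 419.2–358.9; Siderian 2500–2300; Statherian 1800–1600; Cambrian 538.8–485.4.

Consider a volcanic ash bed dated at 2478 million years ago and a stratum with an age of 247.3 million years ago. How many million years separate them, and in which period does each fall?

Elapsed time: 2478 − 247.3 = 2230.7 Myr.
2478 Ma lies within 2500–2300 Ma: Siderian.
247.3 Ma lies within 251.902–201.4 Ma: Triassic.

2230.7 million years apart; the first in the Siderian, the second in the Triassic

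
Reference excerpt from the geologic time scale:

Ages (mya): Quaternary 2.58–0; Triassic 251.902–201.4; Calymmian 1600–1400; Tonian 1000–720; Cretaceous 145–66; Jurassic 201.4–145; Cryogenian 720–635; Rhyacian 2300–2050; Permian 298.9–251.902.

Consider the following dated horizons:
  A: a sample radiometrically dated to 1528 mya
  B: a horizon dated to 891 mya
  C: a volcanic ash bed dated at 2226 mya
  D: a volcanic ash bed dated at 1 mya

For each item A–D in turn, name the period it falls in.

A — Calymmian; B — Tonian; C — Rhyacian; D — Quaternary

A: 1528 Ma lies in 1600–1400 Ma, so Calymmian.
B: 891 Ma lies in 1000–720 Ma, so Tonian.
C: 2226 Ma lies in 2300–2050 Ma, so Rhyacian.
D: 1 Ma lies in 2.58–0 Ma, so Quaternary.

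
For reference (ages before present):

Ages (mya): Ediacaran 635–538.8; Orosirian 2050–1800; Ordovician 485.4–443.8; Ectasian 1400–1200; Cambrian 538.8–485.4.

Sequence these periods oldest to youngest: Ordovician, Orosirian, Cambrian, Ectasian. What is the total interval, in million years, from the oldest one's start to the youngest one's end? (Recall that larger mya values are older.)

Start ages (Ma): Orosirian 2050, Ectasian 1400, Cambrian 538.8, Ordovician 485.4.
Ordered oldest to youngest: Orosirian, Ectasian, Cambrian, Ordovician.
Span = 2050 − 443.8 = 1606.2 Myr.

Orosirian, Ectasian, Cambrian, Ordovician; total span 1606.2 Myr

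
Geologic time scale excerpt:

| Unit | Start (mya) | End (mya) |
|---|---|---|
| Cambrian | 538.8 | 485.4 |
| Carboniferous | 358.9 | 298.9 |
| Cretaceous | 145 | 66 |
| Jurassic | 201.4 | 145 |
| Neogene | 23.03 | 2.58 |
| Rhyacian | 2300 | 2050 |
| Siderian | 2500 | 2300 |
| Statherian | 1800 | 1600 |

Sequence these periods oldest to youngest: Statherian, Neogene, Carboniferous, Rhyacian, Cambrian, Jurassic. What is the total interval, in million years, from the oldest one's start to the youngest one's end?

Start ages (Ma): Rhyacian 2300, Statherian 1800, Cambrian 538.8, Carboniferous 358.9, Jurassic 201.4, Neogene 23.03.
Ordered oldest to youngest: Rhyacian, Statherian, Cambrian, Carboniferous, Jurassic, Neogene.
Span = 2300 − 2.58 = 2297.42 Myr.

Rhyacian, Statherian, Cambrian, Carboniferous, Jurassic, Neogene; total span 2297.42 Myr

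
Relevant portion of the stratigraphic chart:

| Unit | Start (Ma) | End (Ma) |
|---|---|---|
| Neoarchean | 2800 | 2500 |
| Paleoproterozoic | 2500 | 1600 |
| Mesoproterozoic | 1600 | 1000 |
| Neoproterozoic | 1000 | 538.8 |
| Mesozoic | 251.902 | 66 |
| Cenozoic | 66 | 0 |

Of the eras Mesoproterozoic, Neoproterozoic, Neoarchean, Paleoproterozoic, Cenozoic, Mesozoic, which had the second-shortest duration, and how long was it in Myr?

Mesozoic, 185.902 million years

Start − end for each: Mesoproterozoic 1600 − 1000 = 600; Neoproterozoic 1000 − 538.8 = 461.2; Neoarchean 2800 − 2500 = 300; Paleoproterozoic 2500 − 1600 = 900; Cenozoic 66 − 0 = 66; Mesozoic 251.902 − 66 = 185.902.
Ranking these from shortest: Cenozoic < Mesozoic < Neoarchean < Neoproterozoic < Mesoproterozoic < Paleoproterozoic.
Position 2 in that ranking is Mesozoic, which lasted 185.902 Myr.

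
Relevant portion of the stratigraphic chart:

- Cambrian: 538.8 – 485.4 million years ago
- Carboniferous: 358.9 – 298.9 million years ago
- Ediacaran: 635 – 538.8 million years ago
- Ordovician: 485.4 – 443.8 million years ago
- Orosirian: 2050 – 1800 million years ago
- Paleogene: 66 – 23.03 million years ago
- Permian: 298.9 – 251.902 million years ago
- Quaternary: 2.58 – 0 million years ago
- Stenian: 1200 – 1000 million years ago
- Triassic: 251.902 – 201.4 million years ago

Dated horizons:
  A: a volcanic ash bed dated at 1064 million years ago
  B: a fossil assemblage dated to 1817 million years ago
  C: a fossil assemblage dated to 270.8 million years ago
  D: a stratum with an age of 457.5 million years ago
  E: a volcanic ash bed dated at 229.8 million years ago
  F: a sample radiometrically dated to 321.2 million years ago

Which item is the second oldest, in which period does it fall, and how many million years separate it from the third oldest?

A, in the Stenian; 606.5 million years to D

Larger Ma means older, so oldest first: B 1817 > A 1064 > D 457.5 > F 321.2 > C 270.8 > E 229.8.
Counting 2 along gives A (1064 Ma); the excerpt puts that inside the Stenian, 1200–1000 Ma.
Next in line is D (457.5 Ma), and 1064 − 457.5 = 606.5 Myr.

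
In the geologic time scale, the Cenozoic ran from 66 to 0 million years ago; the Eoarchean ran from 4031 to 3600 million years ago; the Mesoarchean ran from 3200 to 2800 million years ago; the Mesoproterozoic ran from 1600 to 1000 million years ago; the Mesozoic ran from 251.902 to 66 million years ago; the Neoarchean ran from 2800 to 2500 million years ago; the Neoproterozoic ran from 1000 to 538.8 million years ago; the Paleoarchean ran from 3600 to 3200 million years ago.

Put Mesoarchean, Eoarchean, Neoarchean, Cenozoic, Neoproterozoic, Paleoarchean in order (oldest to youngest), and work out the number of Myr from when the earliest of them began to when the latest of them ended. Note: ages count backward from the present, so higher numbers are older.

Start ages (Ma): Eoarchean 4031, Paleoarchean 3600, Mesoarchean 3200, Neoarchean 2800, Neoproterozoic 1000, Cenozoic 66.
Ordered oldest to youngest: Eoarchean, Paleoarchean, Mesoarchean, Neoarchean, Neoproterozoic, Cenozoic.
Span = 4031 − 0 = 4031 Myr.

Eoarchean, Paleoarchean, Mesoarchean, Neoarchean, Neoproterozoic, Cenozoic; total span 4031 Myr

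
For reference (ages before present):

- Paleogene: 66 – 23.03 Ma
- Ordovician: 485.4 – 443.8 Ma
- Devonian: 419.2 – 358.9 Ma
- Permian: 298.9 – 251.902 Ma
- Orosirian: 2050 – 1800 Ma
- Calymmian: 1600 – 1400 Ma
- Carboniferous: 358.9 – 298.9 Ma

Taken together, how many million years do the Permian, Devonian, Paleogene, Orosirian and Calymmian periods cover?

Each duration: Permian = 46.998; Devonian = 60.3; Paleogene = 42.97; Orosirian = 250; Calymmian = 200.
Sum: 46.998 + 60.3 + 42.97 + 250 + 200 = 600.268 Myr.

600.268 million years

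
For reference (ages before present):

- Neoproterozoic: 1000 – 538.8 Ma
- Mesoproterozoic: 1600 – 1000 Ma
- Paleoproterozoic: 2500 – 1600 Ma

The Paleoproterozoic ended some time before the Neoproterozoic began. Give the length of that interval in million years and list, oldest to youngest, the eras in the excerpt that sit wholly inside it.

600 million years; Mesoproterozoic

The Paleoproterozoic closes at 1600 Ma and the Neoproterozoic opens at 1000 Ma, so the interval is 1600 − 1000 = 600 Myr.
An era fits inside if it starts at or after 1600 Ma and ends at or before 1000 Ma; oldest first that gives Mesoproterozoic.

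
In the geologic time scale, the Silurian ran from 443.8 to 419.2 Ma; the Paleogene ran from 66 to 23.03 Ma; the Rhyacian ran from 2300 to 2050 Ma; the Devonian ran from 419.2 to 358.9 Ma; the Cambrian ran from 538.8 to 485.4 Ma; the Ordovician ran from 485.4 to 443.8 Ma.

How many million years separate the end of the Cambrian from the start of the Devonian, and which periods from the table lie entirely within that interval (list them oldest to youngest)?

66.2 million years; Ordovician, Silurian

The Cambrian closes at 485.4 Ma and the Devonian opens at 419.2 Ma, so the interval is 485.4 − 419.2 = 66.2 Myr.
A period fits inside if it starts at or after 485.4 Ma and ends at or before 419.2 Ma; oldest first that gives Ordovician, Silurian.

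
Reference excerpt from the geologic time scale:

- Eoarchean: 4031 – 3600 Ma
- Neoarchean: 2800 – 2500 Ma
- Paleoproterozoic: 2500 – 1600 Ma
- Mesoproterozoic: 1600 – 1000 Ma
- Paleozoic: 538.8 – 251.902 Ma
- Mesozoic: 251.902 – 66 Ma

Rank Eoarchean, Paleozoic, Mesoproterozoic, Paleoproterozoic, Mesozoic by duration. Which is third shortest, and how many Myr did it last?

Durations: Eoarchean 431; Paleozoic 286.898; Mesoproterozoic 600; Paleoproterozoic 900; Mesozoic 185.902 Myr.
Sorted shortest-first: Mesozoic (185.902), Paleozoic (286.898), Eoarchean (431), Mesoproterozoic (600), Paleoproterozoic (900).
The third shortest is Eoarchean at 431 Myr.

Eoarchean, 431 million years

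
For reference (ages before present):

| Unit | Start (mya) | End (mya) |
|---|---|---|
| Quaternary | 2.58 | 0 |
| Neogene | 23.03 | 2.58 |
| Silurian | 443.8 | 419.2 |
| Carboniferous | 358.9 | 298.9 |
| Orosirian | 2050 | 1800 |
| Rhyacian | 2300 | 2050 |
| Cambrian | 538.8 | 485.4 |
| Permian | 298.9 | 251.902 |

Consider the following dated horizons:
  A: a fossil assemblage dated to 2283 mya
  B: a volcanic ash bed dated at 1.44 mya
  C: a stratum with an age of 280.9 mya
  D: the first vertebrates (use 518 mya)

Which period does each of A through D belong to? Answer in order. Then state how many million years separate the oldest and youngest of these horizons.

Match each age against the start–end ranges in the excerpt: A = 2283 Ma → Rhyacian (2300–2050); B = 1.44 Ma → Quaternary (2.58–0); C = 280.9 Ma → Permian (298.9–251.902); D = 518 Ma → Cambrian (538.8–485.4).
The largest age is 2283 Ma and the smallest is 1.44 Ma; their difference is 2281.56 Myr.

A — Rhyacian; B — Quaternary; C — Permian; D — Cambrian; span 2281.56 million years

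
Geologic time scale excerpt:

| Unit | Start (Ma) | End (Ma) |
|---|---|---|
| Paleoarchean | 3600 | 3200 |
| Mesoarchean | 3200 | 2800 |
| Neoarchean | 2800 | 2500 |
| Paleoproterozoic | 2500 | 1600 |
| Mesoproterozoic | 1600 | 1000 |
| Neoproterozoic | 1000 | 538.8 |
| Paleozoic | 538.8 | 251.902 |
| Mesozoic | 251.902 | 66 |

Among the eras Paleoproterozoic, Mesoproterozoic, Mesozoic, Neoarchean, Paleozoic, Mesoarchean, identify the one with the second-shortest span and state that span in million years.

Paleozoic, 286.898 million years

Durations: Paleoproterozoic 900; Mesoproterozoic 600; Mesozoic 185.902; Neoarchean 300; Paleozoic 286.898; Mesoarchean 400 Myr.
Sorted shortest-first: Mesozoic (185.902), Paleozoic (286.898), Neoarchean (300), Mesoarchean (400), Mesoproterozoic (600), Paleoproterozoic (900).
The second shortest is Paleozoic at 286.898 Myr.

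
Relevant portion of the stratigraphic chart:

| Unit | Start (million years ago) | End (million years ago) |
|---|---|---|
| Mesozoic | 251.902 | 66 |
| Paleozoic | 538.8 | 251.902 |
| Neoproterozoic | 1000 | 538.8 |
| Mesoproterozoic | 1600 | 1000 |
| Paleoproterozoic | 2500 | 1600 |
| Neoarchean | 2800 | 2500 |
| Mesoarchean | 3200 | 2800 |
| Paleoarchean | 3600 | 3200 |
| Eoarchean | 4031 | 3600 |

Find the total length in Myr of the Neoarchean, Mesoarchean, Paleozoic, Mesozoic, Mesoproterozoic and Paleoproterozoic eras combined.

2672.8 million years

Duration is start − end for each: (2800 − 2500) + (3200 − 2800) + (538.8 − 251.902) + (251.902 − 66) + (1600 − 1000) + (2500 − 1600).
That is 300 + 400 + 286.898 + 185.902 + 600 + 900, which totals 2672.8 million years.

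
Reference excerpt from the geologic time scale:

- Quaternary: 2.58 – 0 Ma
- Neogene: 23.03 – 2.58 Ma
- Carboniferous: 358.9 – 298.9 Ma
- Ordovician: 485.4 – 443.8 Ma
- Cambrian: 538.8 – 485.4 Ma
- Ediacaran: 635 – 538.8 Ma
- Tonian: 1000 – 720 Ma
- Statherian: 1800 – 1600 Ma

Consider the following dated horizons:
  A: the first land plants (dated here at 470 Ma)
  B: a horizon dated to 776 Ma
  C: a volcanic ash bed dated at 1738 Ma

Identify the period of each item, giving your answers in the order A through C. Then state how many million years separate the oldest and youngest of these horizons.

A — Ordovician; B — Tonian; C — Statherian; span 1268 million years

A: 470 Ma lies in 485.4–443.8 Ma, so Ordovician.
B: 776 Ma lies in 1000–720 Ma, so Tonian.
C: 1738 Ma lies in 1800–1600 Ma, so Statherian.
Oldest = 1738 Ma, youngest = 470 Ma → span 1268 Myr.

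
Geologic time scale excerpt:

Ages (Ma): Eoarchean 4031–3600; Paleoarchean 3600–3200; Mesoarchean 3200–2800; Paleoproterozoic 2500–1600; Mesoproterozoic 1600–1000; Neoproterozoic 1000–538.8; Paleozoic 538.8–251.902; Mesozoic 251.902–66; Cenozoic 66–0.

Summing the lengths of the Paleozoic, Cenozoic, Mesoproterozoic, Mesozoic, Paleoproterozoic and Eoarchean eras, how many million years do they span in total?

Duration is start − end for each: (538.8 − 251.902) + (66 − 0) + (1600 − 1000) + (251.902 − 66) + (2500 − 1600) + (4031 − 3600).
That is 286.898 + 66 + 600 + 185.902 + 900 + 431, which totals 2469.8 million years.

2469.8 million years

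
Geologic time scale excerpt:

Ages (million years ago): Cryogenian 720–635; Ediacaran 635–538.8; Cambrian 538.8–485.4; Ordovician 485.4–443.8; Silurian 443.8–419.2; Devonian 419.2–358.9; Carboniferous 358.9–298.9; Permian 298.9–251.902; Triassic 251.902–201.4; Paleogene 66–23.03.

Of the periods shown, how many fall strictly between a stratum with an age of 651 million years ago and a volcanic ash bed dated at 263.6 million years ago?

651 Ma sits inside the Cryogenian (720–635) and 263.6 Ma inside the Permian (298.9–251.902); neither of those is wholly between the two dates.
The listed periods lying completely between them are Ediacaran, Cambrian, Ordovician, Silurian, Devonian, Carboniferous — 6 in all.

6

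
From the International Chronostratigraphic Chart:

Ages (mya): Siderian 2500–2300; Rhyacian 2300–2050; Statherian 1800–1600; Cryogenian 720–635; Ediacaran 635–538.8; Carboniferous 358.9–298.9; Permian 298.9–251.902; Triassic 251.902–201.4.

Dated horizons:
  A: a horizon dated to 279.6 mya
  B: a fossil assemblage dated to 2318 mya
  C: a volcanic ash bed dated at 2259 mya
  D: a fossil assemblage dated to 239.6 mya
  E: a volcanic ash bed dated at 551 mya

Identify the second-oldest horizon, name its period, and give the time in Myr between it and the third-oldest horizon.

C, in the Rhyacian; 1708 million years to E

Larger Ma means older, so oldest first: B 2318 > C 2259 > E 551 > A 279.6 > D 239.6.
Counting 2 along gives C (2259 Ma); the excerpt puts that inside the Rhyacian, 2300–2050 Ma.
Next in line is E (551 Ma), and 2259 − 551 = 1708 Myr.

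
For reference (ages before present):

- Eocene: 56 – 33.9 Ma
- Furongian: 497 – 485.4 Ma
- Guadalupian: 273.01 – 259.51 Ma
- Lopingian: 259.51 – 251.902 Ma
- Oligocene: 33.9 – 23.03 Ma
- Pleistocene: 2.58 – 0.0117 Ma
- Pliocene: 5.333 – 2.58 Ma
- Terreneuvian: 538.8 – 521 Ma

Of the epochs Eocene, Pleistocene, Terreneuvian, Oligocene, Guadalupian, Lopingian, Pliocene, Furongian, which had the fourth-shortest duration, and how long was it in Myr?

Oligocene, 10.87 million years

Durations: Eocene 22.1; Pleistocene 2.5683; Terreneuvian 17.8; Oligocene 10.87; Guadalupian 13.5; Lopingian 7.608; Pliocene 2.753; Furongian 11.6 Myr.
Sorted shortest-first: Pleistocene (2.5683), Pliocene (2.753), Lopingian (7.608), Oligocene (10.87), Furongian (11.6), Guadalupian (13.5), Terreneuvian (17.8), Eocene (22.1).
The fourth shortest is Oligocene at 10.87 Myr.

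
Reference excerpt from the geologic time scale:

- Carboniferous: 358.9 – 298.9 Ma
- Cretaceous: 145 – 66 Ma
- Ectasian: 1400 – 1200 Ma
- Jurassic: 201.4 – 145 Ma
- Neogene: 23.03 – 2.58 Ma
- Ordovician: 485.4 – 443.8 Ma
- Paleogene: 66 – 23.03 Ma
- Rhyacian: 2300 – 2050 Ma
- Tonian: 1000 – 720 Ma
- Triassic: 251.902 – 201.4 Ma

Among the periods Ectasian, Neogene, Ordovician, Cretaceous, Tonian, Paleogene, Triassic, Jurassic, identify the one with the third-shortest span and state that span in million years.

Paleogene, 42.97 million years

Durations: Ectasian 200; Neogene 20.45; Ordovician 41.6; Cretaceous 79; Tonian 280; Paleogene 42.97; Triassic 50.502; Jurassic 56.4 Myr.
Sorted shortest-first: Neogene (20.45), Ordovician (41.6), Paleogene (42.97), Triassic (50.502), Jurassic (56.4), Cretaceous (79), Ectasian (200), Tonian (280).
The third shortest is Paleogene at 42.97 Myr.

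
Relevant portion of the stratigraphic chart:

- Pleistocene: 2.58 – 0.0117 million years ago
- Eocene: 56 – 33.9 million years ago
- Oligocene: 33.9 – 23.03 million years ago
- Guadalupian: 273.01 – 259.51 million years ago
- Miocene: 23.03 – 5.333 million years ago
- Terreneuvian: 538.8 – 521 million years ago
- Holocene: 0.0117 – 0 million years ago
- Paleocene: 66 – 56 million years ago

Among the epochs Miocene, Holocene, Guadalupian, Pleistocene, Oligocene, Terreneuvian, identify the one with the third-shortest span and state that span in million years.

Durations: Miocene 17.697; Holocene 0.0117; Guadalupian 13.5; Pleistocene 2.5683; Oligocene 10.87; Terreneuvian 17.8 Myr.
Sorted shortest-first: Holocene (0.0117), Pleistocene (2.5683), Oligocene (10.87), Guadalupian (13.5), Miocene (17.697), Terreneuvian (17.8).
The third shortest is Oligocene at 10.87 Myr.

Oligocene, 10.87 million years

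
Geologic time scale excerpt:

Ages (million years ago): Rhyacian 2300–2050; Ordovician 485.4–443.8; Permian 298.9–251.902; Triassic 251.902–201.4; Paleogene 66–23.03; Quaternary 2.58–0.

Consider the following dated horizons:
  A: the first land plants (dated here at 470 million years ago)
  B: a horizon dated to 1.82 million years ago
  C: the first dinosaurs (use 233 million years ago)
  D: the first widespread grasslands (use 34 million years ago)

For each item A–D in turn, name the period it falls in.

Match each age against the start–end ranges in the excerpt: A = 470 Ma → Ordovician (485.4–443.8); B = 1.82 Ma → Quaternary (2.58–0); C = 233 Ma → Triassic (251.902–201.4); D = 34 Ma → Paleogene (66–23.03).

A — Ordovician; B — Quaternary; C — Triassic; D — Paleogene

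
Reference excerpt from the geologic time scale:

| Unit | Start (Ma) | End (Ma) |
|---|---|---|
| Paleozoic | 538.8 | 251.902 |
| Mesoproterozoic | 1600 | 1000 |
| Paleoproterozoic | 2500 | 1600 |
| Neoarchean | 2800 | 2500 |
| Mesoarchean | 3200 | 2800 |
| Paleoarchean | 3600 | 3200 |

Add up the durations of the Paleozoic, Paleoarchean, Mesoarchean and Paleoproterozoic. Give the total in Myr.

Each duration: Paleozoic = 286.898; Paleoarchean = 400; Mesoarchean = 400; Paleoproterozoic = 900.
Sum: 286.898 + 400 + 400 + 900 = 1986.898 Myr.

1986.898 million years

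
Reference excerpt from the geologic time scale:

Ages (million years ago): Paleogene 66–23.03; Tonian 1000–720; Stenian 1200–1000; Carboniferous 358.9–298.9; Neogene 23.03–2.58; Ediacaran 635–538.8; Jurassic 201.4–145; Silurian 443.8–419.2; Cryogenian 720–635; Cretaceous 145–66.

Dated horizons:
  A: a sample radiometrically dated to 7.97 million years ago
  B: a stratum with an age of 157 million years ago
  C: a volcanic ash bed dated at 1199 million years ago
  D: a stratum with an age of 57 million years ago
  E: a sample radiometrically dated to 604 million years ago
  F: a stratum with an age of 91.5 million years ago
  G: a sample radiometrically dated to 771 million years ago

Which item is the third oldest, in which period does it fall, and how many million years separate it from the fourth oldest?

Sorted oldest-first by Ma: C (1199), G (771), E (604), B (157), F (91.5), D (57), A (7.97).
The third oldest is E at 604 Ma, which lies in 635–538.8 Ma: the Ediacaran.
The fourth oldest is B at 157 Ma; separation = |604 − 157| = 447 Myr.

E, in the Ediacaran; 447 million years to B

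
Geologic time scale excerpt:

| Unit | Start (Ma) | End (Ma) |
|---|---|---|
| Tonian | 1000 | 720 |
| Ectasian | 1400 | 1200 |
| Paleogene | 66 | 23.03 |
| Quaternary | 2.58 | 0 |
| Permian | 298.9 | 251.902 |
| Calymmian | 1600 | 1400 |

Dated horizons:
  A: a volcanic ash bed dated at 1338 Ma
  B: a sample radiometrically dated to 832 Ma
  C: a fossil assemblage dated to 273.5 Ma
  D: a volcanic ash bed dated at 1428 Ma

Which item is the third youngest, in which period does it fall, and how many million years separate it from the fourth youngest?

A, in the Ectasian; 90 million years to D

Smaller Ma means younger, so youngest first: C 273.5 < B 832 < A 1338 < D 1428.
Counting 3 along gives A (1338 Ma); the excerpt puts that inside the Ectasian, 1400–1200 Ma.
Next in line is D (1428 Ma), and 1428 − 1338 = 90 Myr.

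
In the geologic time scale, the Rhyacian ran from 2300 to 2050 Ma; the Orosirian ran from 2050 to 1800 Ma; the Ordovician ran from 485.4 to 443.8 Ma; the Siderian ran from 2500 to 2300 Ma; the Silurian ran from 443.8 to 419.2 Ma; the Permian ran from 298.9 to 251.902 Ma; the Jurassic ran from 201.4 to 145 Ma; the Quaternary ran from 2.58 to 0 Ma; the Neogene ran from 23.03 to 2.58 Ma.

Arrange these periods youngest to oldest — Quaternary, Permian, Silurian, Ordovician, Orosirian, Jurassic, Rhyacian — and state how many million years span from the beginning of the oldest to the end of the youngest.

Quaternary → Jurassic → Permian → Silurian → Ordovician → Orosirian → Rhyacian; total span 2300 Myr

Start ages (Ma): Rhyacian 2300, Orosirian 2050, Ordovician 485.4, Silurian 443.8, Permian 298.9, Jurassic 201.4, Quaternary 2.58.
Ordered youngest to oldest: Quaternary, Jurassic, Permian, Silurian, Ordovician, Orosirian, Rhyacian.
Span = 2300 − 0 = 2300 Myr.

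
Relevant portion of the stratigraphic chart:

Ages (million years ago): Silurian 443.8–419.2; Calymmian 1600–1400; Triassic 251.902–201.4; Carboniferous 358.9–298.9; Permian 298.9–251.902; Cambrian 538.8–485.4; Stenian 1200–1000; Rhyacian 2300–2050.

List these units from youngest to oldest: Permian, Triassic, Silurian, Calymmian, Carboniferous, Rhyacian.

The oldest of these is Rhyacian (starts 2300 Ma) and the youngest is Triassic (ends 201.4 Ma).
In between, by decreasing start age: Calymmian (1600), Silurian (443.8), Carboniferous (358.9), Permian (298.9).
Listing youngest first means reversing that sequence.

Triassic → Permian → Carboniferous → Silurian → Calymmian → Rhyacian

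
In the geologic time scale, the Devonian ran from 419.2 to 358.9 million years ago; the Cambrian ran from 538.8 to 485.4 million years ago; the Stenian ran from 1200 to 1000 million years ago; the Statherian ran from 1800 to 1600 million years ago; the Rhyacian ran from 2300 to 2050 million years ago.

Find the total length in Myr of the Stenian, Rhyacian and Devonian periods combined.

510.3 million years

Each duration: Stenian = 200; Rhyacian = 250; Devonian = 60.3.
Sum: 200 + 250 + 60.3 = 510.3 Myr.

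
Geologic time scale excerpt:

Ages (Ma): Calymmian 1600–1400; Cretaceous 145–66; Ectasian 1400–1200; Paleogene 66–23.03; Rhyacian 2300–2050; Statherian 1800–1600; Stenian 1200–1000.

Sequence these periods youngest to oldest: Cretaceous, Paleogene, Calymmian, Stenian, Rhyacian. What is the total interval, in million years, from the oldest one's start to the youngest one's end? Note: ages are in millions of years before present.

Paleogene → Cretaceous → Stenian → Calymmian → Rhyacian; total span 2276.97 Myr

From the excerpt: Cretaceous 145–66; Paleogene 66–23.03; Calymmian 1600–1400; Stenian 1200–1000; Rhyacian 2300–2050 (Ma).
Larger Ma is earlier, so the oldest is Rhyacian and the youngest is Paleogene; youngest to oldest: Paleogene, Cretaceous, Stenian, Calymmian, Rhyacian.
Oldest start 2300 minus youngest end 23.03 gives 2276.97 Myr overall.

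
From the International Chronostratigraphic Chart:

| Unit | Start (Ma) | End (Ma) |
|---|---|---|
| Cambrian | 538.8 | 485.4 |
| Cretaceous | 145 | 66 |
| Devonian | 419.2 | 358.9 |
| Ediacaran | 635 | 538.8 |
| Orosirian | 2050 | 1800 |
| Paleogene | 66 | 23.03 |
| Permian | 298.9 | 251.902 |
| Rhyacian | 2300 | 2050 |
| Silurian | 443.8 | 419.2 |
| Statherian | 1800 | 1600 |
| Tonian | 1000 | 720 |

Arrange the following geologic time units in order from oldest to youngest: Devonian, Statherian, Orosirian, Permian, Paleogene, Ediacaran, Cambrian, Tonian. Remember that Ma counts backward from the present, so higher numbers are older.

Read off each span (Ma): Devonian 419.2–358.9; Statherian 1800–1600; Orosirian 2050–1800; Permian 298.9–251.902; Paleogene 66–23.03; Ediacaran 635–538.8; Cambrian 538.8–485.4; Tonian 1000–720.
Larger Ma is older, so oldest→youngest is Orosirian, Statherian, Tonian, Ediacaran, Cambrian, Devonian, Permian, Paleogene.

Orosirian → Statherian → Tonian → Ediacaran → Cambrian → Devonian → Permian → Paleogene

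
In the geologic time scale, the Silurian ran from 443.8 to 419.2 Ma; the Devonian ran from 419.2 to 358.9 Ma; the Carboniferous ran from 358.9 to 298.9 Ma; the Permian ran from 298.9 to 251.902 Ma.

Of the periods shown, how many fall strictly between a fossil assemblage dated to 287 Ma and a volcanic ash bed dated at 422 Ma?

2

422 Ma sits inside the Silurian (443.8–419.2) and 287 Ma inside the Permian (298.9–251.902); neither of those is wholly between the two dates.
The listed periods lying completely between them are Devonian, Carboniferous — 2 in all.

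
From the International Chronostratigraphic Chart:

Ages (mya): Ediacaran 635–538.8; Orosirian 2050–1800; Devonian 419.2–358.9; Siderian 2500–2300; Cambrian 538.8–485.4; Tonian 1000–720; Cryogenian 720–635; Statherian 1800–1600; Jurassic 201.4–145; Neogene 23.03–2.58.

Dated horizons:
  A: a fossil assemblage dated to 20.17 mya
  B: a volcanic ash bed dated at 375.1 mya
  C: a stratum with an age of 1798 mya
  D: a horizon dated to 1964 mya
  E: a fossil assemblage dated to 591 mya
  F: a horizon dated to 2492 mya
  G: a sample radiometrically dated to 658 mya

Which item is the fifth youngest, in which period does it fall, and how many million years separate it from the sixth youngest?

Sorted youngest-first by Ma: A (20.17), B (375.1), E (591), G (658), C (1798), D (1964), F (2492).
The fifth youngest is C at 1798 Ma, which lies in 1800–1600 Ma: the Statherian.
The sixth youngest is D at 1964 Ma; separation = |1798 − 1964| = 166 Myr.

C, in the Statherian; 166 million years to D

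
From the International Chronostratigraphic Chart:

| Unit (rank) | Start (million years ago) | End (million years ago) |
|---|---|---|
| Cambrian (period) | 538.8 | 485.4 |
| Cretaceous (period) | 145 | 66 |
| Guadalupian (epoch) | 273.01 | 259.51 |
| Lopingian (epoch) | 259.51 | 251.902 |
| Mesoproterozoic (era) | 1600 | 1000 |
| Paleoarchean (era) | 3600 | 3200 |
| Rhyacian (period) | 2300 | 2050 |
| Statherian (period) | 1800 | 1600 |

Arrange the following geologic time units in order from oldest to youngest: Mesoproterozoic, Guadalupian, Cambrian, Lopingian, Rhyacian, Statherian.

Rhyacian → Statherian → Mesoproterozoic → Cambrian → Guadalupian → Lopingian

Read off each span (Ma): Mesoproterozoic 1600–1000; Guadalupian 273.01–259.51; Cambrian 538.8–485.4; Lopingian 259.51–251.902; Rhyacian 2300–2050; Statherian 1800–1600.
Larger Ma is older, so oldest→youngest is Rhyacian, Statherian, Mesoproterozoic, Cambrian, Guadalupian, Lopingian.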